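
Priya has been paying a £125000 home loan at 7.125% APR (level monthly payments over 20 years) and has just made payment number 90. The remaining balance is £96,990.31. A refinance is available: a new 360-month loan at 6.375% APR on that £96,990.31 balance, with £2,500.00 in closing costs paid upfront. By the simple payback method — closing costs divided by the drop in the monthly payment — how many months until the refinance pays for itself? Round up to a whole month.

Current payment = 125,000 × 7.125%/12 / (1 − (1+0.0059375)^−240) = £978.52.
Refinanced payment = 96,990.31 × 0.0053125 / (1 − (1+0.0053125)^−360) = £605.09.
Monthly savings = £978.52 − £605.09 = £373.43.
Break-even = £2,500.00 / £373.43 = 6.69 → 7 months.

7 months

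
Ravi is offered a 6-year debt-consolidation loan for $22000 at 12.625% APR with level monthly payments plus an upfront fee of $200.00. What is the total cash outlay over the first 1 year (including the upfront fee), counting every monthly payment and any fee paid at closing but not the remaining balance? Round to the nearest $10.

$5,450

Monthly rate = 12.625%/12 = 0.0105208; payment = 22,000 × 0.0105208 / (1 − (1+0.0105208)^−72) = $437.29.
Total outlay = 12 × $437.29 + $200.00 = $5,447.48.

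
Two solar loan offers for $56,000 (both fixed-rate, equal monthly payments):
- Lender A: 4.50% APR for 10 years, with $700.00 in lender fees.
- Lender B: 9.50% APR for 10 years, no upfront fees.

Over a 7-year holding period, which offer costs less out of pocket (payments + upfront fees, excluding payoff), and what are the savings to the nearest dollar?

Lender A by $11,417

Lender A: at 4.50% the monthly rate is 0.0037500, so the payment is 56,000 × 0.0037500 / (1 − 1.0037500^−120) = $580.38.
Lender B: at 9.50% the monthly rate is 0.0079167, so the payment is 56,000 × 0.0079167 / (1 − 1.0079167^−120) = $724.63.
Over 84 months: Lender A costs 84 × $580.38 + $700.00 = $49,451.92; Lender B costs 84 × $724.63 = $60,868.92.
Lender A is cheaper by $60,868.92 − $49,451.92 = $11,417.00.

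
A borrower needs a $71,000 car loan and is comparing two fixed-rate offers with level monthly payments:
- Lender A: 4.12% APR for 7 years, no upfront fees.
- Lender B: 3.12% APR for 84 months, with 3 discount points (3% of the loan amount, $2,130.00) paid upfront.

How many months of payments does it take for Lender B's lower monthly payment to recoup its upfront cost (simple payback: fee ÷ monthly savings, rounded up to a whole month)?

66 months

Lender A: monthly rate = 4.12%/12 = 0.0034333; payment = 71,000 × 0.0034333 / (1 − (1+0.0034333)^−84) = $974.41.
Lender B: at 3.12% the monthly rate is 0.0026000, so the payment is 71,000 × 0.0026000 / (1 − 1.0026000^−84) = $941.99.
Monthly savings = $974.41 − $941.99 = $32.42.
Break-even = $2,130.00 / $32.42 = 65.70 → 66 months.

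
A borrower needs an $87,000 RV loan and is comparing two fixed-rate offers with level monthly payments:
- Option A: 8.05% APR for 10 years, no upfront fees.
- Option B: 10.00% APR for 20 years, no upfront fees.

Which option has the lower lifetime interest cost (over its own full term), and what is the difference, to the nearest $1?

Option A: at 8.05% the monthly rate is 0.0067083, so the payment is 87,000 × 0.0067083 / (1 − 1.0067083^−120) = $1,057.85.
Total interest on Option A = 120 × $1,057.85 − $87,000 = $39,942.00.
Option B: monthly rate = 10%/12 = 0.0083333; payment = 87,000 × 0.0083333 / (1 − (1+0.0083333)^−240) = $839.57.
Total interest on Option B = 240 × $839.57 − $87,000 = $114,496.80.
Option A is lower by $74,554.80.

Option A by $74,555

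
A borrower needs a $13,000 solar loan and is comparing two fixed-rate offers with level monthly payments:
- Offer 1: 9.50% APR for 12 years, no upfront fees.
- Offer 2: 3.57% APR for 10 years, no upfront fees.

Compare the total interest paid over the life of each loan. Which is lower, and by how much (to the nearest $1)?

Offer 1: at 9.50% the monthly rate is 0.0079167, so the payment is 13,000 × 0.0079167 / (1 − 1.0079167^−144) = $151.63.
Total interest on Offer 1 = 144 × $151.63 − $13,000 = $8,834.72.
Offer 2: monthly rate = 3.57%/12 = 0.0029750; payment = 13,000 × 0.0029750 / (1 − (1+0.0029750)^−120) = $128.98.
Total interest on Offer 2 = 120 × $128.98 − $13,000 = $2,477.60.
Offer 2 is lower by $6,357.12.

Offer 2 by $6,357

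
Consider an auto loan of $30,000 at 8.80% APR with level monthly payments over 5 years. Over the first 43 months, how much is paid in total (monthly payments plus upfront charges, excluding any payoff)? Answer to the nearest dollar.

$26,653

Monthly rate = 8.8%/12 = 0.0073333; payment = 30,000 × 0.0073333 / (1 − (1+0.0073333)^−60) = $619.84.
Total outlay = 43 × $619.84 = $26,653.12.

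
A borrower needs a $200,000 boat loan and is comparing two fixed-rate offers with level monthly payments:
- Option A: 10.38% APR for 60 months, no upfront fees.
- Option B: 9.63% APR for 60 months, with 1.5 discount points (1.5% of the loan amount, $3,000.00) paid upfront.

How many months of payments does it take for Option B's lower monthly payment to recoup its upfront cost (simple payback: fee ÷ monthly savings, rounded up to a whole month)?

41 months

Option A: monthly rate = 10.38%/12 = 0.0086500; payment = 200,000 × 0.0086500 / (1 − (1+0.0086500)^−60) = $4,286.90.
Option B: monthly rate = 9.63%/12 = 0.0080250; payment = 200,000 × 0.0080250 / (1 − (1+0.0080250)^−60) = $4,213.09.
Monthly savings = $4,286.90 − $4,213.09 = $73.81.
Break-even = $3,000.00 / $73.81 = 40.64 → 41 months.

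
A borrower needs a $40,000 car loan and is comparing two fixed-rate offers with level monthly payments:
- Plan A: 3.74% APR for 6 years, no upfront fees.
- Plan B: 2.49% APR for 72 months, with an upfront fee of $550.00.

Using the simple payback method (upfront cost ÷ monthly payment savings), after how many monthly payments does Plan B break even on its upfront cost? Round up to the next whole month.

Plan A: at 3.74% the monthly rate is 0.0031167, so the payment is 40,000 × 0.0031167 / (1 − 1.0031167^−72) = $621.08.
Plan B: monthly rate = 2.49%/12 = 0.0020750; payment = 40,000 × 0.0020750 / (1 − (1+0.0020750)^−72) = $598.66.
Monthly savings = $621.08 − $598.66 = $22.42.
Break-even = $550.00 / $22.42 = 24.53 → 25 months.

25 months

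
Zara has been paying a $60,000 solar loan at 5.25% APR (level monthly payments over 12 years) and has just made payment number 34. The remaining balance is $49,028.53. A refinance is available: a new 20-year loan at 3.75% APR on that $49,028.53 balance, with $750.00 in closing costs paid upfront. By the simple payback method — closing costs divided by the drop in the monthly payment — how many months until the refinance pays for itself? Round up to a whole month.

3 months

Current payment = 60,000 × 5.25%/12 / (1 − (1+0.0043750)^−144) = $562.49.
Refinanced payment = 49,028.53 × 0.0031250 / (1 − (1+0.0031250)^−240) = $290.68.
Monthly savings = $562.49 − $290.68 = $271.81.
Break-even = $750.00 / $271.81 = 2.76 → 3 months.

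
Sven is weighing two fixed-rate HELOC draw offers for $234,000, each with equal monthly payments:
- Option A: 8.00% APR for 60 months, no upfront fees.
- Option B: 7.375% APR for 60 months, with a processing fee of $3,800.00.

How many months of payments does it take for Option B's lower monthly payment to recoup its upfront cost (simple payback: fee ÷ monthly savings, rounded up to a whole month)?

Option A: monthly rate = 8%/12 = 0.0066667; payment = 234,000 × 0.0066667 / (1 − (1+0.0066667)^−60) = $4,744.68.
Option B: monthly rate = 7.375%/12 = 0.0061458; payment = 234,000 × 0.0061458 / (1 − (1+0.0061458)^−60) = $4,674.99.
Monthly savings = $4,744.68 − $4,674.99 = $69.69.
Break-even = $3,800.00 / $69.69 = 54.53 → 55 months.

55 months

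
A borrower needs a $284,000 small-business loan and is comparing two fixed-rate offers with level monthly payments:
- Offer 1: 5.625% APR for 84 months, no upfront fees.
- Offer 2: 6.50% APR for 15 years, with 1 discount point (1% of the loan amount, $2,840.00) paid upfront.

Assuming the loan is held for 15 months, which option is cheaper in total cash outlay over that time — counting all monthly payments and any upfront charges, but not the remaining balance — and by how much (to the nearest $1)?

Offer 2 by $21,520

Offer 1: at 5.625% the monthly rate is 0.0046875, so the payment is 284,000 × 0.0046875 / (1 − 1.0046875^−84) = $4,097.96.
Offer 2: monthly rate = 6.5%/12 = 0.0054167; payment = 284,000 × 0.0054167 / (1 − (1+0.0054167)^−180) = $2,473.94.
Over 15 months: Offer 1 costs 15 × $4,097.96 = $61,469.40; Offer 2 costs 15 × $2,473.94 + $2,840.00 = $39,949.10.
Offer 2 is cheaper by $61,469.40 − $39,949.10 = $21,520.30.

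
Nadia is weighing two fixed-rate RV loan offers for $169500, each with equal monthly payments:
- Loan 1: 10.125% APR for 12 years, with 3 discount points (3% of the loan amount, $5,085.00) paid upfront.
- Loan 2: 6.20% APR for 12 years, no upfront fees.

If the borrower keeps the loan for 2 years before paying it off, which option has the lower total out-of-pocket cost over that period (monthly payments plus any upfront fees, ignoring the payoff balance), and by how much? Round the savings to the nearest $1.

Loan 2 by $13,875

Loan 1: at 10.125% the monthly rate is 0.0084375, so the payment is 169,500 × 0.0084375 / (1 − 1.0084375^−144) = $2,037.92.
Loan 2: monthly rate = 6.2%/12 = 0.0051667; payment = 169,500 × 0.0051667 / (1 − (1+0.0051667)^−144) = $1,671.66.
Over 24 months: Loan 1 costs 24 × $2,037.92 + $5,085.00 = $53,995.08; Loan 2 costs 24 × $1,671.66 = $40,119.84.
Loan 2 is cheaper by $53,995.08 − $40,119.84 = $13,875.24.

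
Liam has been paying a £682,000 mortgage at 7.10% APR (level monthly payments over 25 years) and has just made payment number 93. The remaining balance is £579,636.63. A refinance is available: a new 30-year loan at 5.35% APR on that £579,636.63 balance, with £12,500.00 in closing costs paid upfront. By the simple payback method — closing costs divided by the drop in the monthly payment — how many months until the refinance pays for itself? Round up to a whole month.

8 months

Current payment = 682,000 × 7.1%/12 / (1 − (1+0.0059167)^−300) = £4,863.83.
Refinanced payment = 579,636.63 × 0.0044583 / (1 − (1+0.0044583)^−360) = £3,236.77.
Monthly savings = £4,863.83 − £3,236.77 = £1,627.06.
Break-even = £12,500.00 / £1,627.06 = 7.68 → 8 months.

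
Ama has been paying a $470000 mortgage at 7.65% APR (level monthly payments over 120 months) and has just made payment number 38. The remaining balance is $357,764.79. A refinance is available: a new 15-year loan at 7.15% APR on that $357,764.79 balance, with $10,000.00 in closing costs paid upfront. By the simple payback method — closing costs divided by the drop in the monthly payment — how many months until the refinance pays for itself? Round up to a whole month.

5 months

Current payment = 470,000 × 7.65%/12 / (1 − (1+0.0063750)^−120) = $5,615.85.
Refinanced payment = 357,764.79 × 0.0059583 / (1 − (1+0.0059583)^−180) = $3,245.77.
Monthly savings = $5,615.85 − $3,245.77 = $2,370.08.
Break-even = $10,000.00 / $2,370.08 = 4.22 → 5 months.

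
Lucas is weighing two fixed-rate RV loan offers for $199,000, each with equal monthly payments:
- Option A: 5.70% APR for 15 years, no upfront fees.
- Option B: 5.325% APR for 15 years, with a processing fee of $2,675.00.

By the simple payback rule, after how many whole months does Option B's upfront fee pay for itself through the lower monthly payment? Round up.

Option A: at 5.70% the monthly rate is 0.0047500, so the payment is 199,000 × 0.0047500 / (1 − 1.0047500^−180) = $1,647.19.
Option B: at 5.325% the monthly rate is 0.0044375, so the payment is 199,000 × 0.0044375 / (1 − 1.0044375^−180) = $1,607.58.
Monthly savings = $1,647.19 − $1,607.58 = $39.61.
Break-even = $2,675.00 / $39.61 = 67.53 → 68 months.

68 months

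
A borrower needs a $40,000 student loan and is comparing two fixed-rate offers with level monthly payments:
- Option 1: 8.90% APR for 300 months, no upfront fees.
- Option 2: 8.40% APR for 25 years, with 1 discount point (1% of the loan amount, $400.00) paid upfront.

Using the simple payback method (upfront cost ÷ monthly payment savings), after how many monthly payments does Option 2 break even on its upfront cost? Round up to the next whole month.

Option 1: monthly rate = 8.9%/12 = 0.0074167; payment = 40,000 × 0.0074167 / (1 − (1+0.0074167)^−300) = $332.94.
Option 2: monthly rate = 8.4%/12 = 0.0070000; payment = 40,000 × 0.0070000 / (1 − (1+0.0070000)^−300) = $319.40.
Monthly savings = $332.94 − $319.40 = $13.54.
Break-even = $400.00 / $13.54 = 29.54 → 30 months.

30 months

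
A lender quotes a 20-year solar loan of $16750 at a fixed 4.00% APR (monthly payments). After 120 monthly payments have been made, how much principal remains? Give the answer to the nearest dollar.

$10,025

With monthly rate i = 4%/12 = 0.0033333, the balance after k of n payments is P · [(1+i)^n − (1+i)^k] / [(1+i)^n − 1].
(1+0.0033333)^240 = 2.22258209 and (1+0.0033333)^120 = 1.49083268, so the balance is 16,750 × (2.22258209 − 1.49083268) / (2.22258209 − 1) = $10,025.34.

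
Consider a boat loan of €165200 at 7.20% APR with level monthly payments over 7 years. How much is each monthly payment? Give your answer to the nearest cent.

€2,509.49

At 7.20% the monthly rate is 0.0060000, so the payment is 165,200 × 0.0060000 / (1 − 1.0060000^−84) = €2,509.49.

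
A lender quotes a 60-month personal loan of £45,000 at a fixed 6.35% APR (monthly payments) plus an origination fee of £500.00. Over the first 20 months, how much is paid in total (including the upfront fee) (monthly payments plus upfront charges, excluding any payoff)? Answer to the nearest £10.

Monthly rate = 6.35%/12 = 0.0052917; payment = 45,000 × 0.0052917 / (1 − (1+0.0052917)^−60) = £877.32.
Total outlay = 20 × £877.32 + £500.00 = £18,046.40.

£18,050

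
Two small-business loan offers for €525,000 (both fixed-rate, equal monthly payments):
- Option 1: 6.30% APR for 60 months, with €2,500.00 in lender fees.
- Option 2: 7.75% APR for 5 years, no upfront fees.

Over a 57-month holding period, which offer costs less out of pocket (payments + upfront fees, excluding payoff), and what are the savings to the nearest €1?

Option 1: monthly rate = 6.3%/12 = 0.0052500; payment = 525,000 × 0.0052500 / (1 − (1+0.0052500)^−60) = €10,223.12.
Option 2: at 7.75% the monthly rate is 0.0064583, so the payment is 525,000 × 0.0064583 / (1 − 1.0064583^−60) = €10,582.40.
Over 57 months: Option 1 costs 57 × €10,223.12 + €2,500.00 = €585,217.84; Option 2 costs 57 × €10,582.40 = €603,196.80.
Option 1 is cheaper by €603,196.80 − €585,217.84 = €17,978.96.

Option 1 by €17,979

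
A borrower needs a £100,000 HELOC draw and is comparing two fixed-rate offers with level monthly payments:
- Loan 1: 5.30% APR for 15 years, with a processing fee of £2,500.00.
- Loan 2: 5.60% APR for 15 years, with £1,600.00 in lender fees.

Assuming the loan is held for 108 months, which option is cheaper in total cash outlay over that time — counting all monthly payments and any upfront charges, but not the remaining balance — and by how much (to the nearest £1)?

Loan 1 by £816

Loan 1: at 5.30% the monthly rate is 0.0044167, so the payment is 100,000 × 0.0044167 / (1 − 1.0044167^−180) = £806.51.
Loan 2: monthly rate = 5.6%/12 = 0.0046667; payment = 100,000 × 0.0046667 / (1 − (1+0.0046667)^−180) = £822.40.
Over 108 months: Loan 1 costs 108 × £806.51 + £2,500.00 = £89,603.08; Loan 2 costs 108 × £822.40 + £1,600.00 = £90,419.20.
Loan 1 is cheaper by £90,419.20 − £89,603.08 = £816.12.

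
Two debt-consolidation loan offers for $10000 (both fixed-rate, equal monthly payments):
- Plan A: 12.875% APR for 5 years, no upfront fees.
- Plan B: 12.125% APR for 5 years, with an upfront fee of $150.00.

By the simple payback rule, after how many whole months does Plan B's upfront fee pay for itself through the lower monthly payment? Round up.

Plan A: at 12.875% the monthly rate is 0.0107292, so the payment is 10,000 × 0.0107292 / (1 − 1.0107292^−60) = $226.89.
Plan B: at 12.125% the monthly rate is 0.0101042, so the payment is 10,000 × 0.0101042 / (1 − 1.0101042^−60) = $223.08.
Monthly savings = $226.89 − $223.08 = $3.81.
Break-even = $150.00 / $3.81 = 39.37 → 40 months.

40 months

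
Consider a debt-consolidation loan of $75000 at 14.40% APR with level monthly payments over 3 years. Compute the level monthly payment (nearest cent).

At 14.40% the monthly rate is 0.0120000, so the payment is 75,000 × 0.0120000 / (1 − 1.0120000^−36) = $2,577.92.

$2,577.92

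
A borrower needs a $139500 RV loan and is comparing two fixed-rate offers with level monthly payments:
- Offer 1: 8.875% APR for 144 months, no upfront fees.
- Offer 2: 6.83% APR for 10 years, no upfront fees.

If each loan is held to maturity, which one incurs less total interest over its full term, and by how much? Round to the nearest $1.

Offer 1: at 8.875% the monthly rate is 0.0073958, so the payment is 139,500 × 0.0073958 / (1 − 1.0073958^−144) = $1,577.75.
Total interest on Offer 1 = 144 × $1,577.75 − $139,500 = $87,696.00.
Offer 2: at 6.83% the monthly rate is 0.0056917, so the payment is 139,500 × 0.0056917 / (1 − 1.0056917^−120) = $1,607.52.
Total interest on Offer 2 = 120 × $1,607.52 − $139,500 = $53,402.40.
Offer 2 is lower by $34,293.60.

Offer 2 by $34,294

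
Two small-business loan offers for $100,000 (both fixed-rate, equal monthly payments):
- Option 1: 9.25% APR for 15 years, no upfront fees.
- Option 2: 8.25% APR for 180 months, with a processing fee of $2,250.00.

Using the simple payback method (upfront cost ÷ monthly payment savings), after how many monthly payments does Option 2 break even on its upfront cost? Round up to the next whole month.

39 months

Option 1: at 9.25% the monthly rate is 0.0077083, so the payment is 100,000 × 0.0077083 / (1 − 1.0077083^−180) = $1,029.19.
Option 2: monthly rate = 8.25%/12 = 0.0068750; payment = 100,000 × 0.0068750 / (1 − (1+0.0068750)^−180) = $970.14.
Monthly savings = $1,029.19 − $970.14 = $59.05.
Break-even = $2,250.00 / $59.05 = 38.10 → 39 months.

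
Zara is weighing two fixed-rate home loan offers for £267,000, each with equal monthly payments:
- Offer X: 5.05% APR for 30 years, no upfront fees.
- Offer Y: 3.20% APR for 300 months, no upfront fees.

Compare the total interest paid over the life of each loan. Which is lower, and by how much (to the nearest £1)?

Offer Y by £130,706

Offer X: at 5.05% the monthly rate is 0.0042083, so the payment is 267,000 × 0.0042083 / (1 − 1.0042083^−360) = £1,441.48.
Total interest on Offer X = 360 × £1,441.48 − £267,000 = £251,932.80.
Offer Y: monthly rate = 3.2%/12 = 0.0026667; payment = 267,000 × 0.0026667 / (1 − (1+0.0026667)^−300) = £1,294.09.
Total interest on Offer Y = 300 × £1,294.09 − £267,000 = £121,227.00.
Offer Y is lower by £130,705.80.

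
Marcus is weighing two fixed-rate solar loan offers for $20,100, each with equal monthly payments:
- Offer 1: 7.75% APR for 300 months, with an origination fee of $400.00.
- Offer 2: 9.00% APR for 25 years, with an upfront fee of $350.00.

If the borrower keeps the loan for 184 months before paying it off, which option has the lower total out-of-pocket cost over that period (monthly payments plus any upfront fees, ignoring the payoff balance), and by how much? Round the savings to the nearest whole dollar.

Offer 1: at 7.75% the monthly rate is 0.0064583, so the payment is 20,100 × 0.0064583 / (1 − 1.0064583^−300) = $151.82.
Offer 2: monthly rate = 9%/12 = 0.0075000; payment = 20,100 × 0.0075000 / (1 − (1+0.0075000)^−300) = $168.68.
Over 184 months: Offer 1 costs 184 × $151.82 + $400.00 = $28,334.88; Offer 2 costs 184 × $168.68 + $350.00 = $31,387.12.
Offer 1 is cheaper by $31,387.12 − $28,334.88 = $3,052.24.

Offer 1 by $3,052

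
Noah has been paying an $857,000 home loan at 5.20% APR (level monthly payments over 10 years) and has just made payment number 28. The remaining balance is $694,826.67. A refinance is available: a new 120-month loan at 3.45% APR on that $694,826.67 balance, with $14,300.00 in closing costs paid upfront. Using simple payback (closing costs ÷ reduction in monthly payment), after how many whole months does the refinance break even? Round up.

Current payment = 857,000 × 5.2%/12 / (1 − (1+0.0043333)^−120) = $9,173.82.
Refinanced payment = 694,826.67 × 0.0028750 / (1 − (1+0.0028750)^−120) = $6,854.59.
Monthly savings = $9,173.82 − $6,854.59 = $2,319.23.
Break-even = $14,300.00 / $2,319.23 = 6.17 → 7 months.

7 months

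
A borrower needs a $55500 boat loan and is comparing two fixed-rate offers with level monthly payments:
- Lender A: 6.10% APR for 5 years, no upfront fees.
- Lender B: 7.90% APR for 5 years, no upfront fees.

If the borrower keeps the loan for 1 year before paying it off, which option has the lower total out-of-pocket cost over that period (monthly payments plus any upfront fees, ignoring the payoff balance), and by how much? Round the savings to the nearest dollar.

Lender A by $566

Lender A: monthly rate = 6.1%/12 = 0.0050833; payment = 55,500 × 0.0050833 / (1 − (1+0.0050833)^−60) = $1,075.55.
Lender B: monthly rate = 7.9%/12 = 0.0065833; payment = 55,500 × 0.0065833 / (1 − (1+0.0065833)^−60) = $1,122.69.
Over 12 months: Lender A costs 12 × $1,075.55 = $12,906.60; Lender B costs 12 × $1,122.69 = $13,472.28.
Lender A is cheaper by $13,472.28 − $12,906.60 = $565.68.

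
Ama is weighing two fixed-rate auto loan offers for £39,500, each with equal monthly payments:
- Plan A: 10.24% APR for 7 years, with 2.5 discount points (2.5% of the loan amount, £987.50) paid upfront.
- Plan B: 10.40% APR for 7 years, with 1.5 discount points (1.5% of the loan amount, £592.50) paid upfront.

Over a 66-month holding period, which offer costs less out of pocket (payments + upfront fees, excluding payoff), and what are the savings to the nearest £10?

Plan A: at 10.24% the monthly rate is 0.0085333, so the payment is 39,500 × 0.0085333 / (1 − 1.0085333^−84) = £660.66.
Plan B: at 10.40% the monthly rate is 0.0086667, so the payment is 39,500 × 0.0086667 / (1 − 1.0086667^−84) = £663.94.
Over 66 months: Plan A costs 66 × £660.66 + £987.50 = £44,591.06; Plan B costs 66 × £663.94 + £592.50 = £44,412.54.
Plan B is cheaper by £44,591.06 − £44,412.54 = £178.52.

Plan B by £180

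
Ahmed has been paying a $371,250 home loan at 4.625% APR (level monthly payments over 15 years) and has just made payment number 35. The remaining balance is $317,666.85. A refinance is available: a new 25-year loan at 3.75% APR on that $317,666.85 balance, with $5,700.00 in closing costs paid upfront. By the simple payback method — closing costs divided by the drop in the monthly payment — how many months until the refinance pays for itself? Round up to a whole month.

Current payment = 371,250 × 4.625%/12 / (1 − (1+0.0038542)^−180) = $2,863.81.
Refinanced payment = 317,666.85 × 0.0031250 / (1 − (1+0.0031250)^−300) = $1,633.22.
Monthly savings = $2,863.81 − $1,633.22 = $1,230.59.
Break-even = $5,700.00 / $1,230.59 = 4.63 → 5 months.

5 months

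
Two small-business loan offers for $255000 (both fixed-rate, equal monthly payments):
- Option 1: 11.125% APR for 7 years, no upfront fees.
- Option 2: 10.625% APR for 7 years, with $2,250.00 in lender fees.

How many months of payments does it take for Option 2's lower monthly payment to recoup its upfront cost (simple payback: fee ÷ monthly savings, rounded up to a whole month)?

34 months

Option 1: at 11.125% the monthly rate is 0.0092708, so the payment is 255,000 × 0.0092708 / (1 − 1.0092708^−84) = $4,383.00.
Option 2: at 10.625% the monthly rate is 0.0088542, so the payment is 255,000 × 0.0088542 / (1 − 1.0088542^−84) = $4,316.10.
Monthly savings = $4,383.00 − $4,316.10 = $66.90.
Break-even = $2,250.00 / $66.90 = 33.63 → 34 months.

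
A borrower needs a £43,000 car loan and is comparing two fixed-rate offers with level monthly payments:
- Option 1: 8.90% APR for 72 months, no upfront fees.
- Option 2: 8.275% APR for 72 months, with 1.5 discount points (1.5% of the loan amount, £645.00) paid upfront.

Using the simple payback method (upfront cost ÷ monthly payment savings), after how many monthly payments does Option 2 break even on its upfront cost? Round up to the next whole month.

Option 1: at 8.90% the monthly rate is 0.0074167, so the payment is 43,000 × 0.0074167 / (1 − 1.0074167^−72) = £772.97.
Option 2: at 8.275% the monthly rate is 0.0068958, so the payment is 43,000 × 0.0068958 / (1 − 1.0068958^−72) = £759.72.
Monthly savings = £772.97 − £759.72 = £13.25.
Break-even = £645.00 / £13.25 = 48.68 → 49 months.

49 months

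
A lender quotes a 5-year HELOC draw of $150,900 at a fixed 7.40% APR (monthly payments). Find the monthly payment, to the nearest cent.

$3,016.56

Monthly rate = 7.4%/12 = 0.0061667; payment = 150,900 × 0.0061667 / (1 − (1+0.0061667)^−60) = $3,016.56.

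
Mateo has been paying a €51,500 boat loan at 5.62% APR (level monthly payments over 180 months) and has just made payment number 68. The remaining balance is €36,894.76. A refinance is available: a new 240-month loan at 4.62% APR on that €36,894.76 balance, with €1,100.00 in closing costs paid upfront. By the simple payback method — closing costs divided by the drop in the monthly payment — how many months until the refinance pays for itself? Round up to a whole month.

Current payment = 51,500 × 5.62%/12 / (1 − (1+0.0046833)^−180) = €424.08.
Refinanced payment = 36,894.76 × 0.0038500 / (1 − (1+0.0038500)^−240) = €235.81.
Monthly savings = €424.08 − €235.81 = €188.27.
Break-even = €1,100.00 / €188.27 = 5.84 → 6 months.

6 months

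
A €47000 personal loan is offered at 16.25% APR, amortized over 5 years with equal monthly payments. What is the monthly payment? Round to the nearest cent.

At 16.25% the monthly rate is 0.0135417, so the payment is 47,000 × 0.0135417 / (1 − 1.0135417^−60) = €1,149.20.

€1,149.20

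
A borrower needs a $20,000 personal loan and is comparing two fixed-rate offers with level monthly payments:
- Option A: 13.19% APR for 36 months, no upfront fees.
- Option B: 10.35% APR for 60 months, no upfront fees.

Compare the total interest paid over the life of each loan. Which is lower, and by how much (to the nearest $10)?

Option A by $1,380

Option A: at 13.19% the monthly rate is 0.0109917, so the payment is 20,000 × 0.0109917 / (1 − 1.0109917^−36) = $675.71.
Total interest on Option A = 36 × $675.71 − $20,000 = $4,325.56.
Option B: at 10.35% the monthly rate is 0.0086250, so the payment is 20,000 × 0.0086250 / (1 − 1.0086250^−60) = $428.39.
Total interest on Option B = 60 × $428.39 − $20,000 = $5,703.40.
Option A is lower by $1,377.84.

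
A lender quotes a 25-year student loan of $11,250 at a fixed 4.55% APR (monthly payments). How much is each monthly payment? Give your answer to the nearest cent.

At 4.55% the monthly rate is 0.0037917, so the payment is 11,250 × 0.0037917 / (1 − 1.0037917^−300) = $62.85.

$62.85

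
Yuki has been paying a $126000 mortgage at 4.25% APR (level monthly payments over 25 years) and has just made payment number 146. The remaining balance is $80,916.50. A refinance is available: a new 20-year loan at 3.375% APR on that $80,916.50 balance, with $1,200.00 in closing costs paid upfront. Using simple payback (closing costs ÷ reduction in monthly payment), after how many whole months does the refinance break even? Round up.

6 months

Current payment = 126,000 × 4.25%/12 / (1 − (1+0.0035417)^−300) = $682.59.
Refinanced payment = 80,916.50 × 0.0028125 / (1 − (1+0.0028125)^−240) = $464.10.
Monthly savings = $682.59 − $464.10 = $218.49.
Break-even = $1,200.00 / $218.49 = 5.49 → 6 months.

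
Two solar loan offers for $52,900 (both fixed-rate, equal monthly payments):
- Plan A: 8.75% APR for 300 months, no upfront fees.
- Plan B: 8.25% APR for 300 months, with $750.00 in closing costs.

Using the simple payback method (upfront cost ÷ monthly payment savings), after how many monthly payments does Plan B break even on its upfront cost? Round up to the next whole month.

Plan A: monthly rate = 8.75%/12 = 0.0072917; payment = 52,900 × 0.0072917 / (1 − (1+0.0072917)^−300) = $434.91.
Plan B: monthly rate = 8.25%/12 = 0.0068750; payment = 52,900 × 0.0068750 / (1 − (1+0.0068750)^−300) = $417.09.
Monthly savings = $434.91 − $417.09 = $17.82.
Break-even = $750.00 / $17.82 = 42.09 → 43 months.

43 months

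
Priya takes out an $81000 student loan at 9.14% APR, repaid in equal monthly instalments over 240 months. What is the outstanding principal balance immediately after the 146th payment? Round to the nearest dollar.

$49,283

With monthly rate i = 9.14%/12 = 0.0076167, the balance after k of n payments is P · [(1+i)^n − (1+i)^k] / [(1+i)^n − 1].
(1+0.0076167)^240 = 6.17848759 and (1+0.0076167)^146 = 3.02774986, so the balance is 81,000 × (6.17848759 − 3.02774986) / (6.17848759 − 1) = $49,282.68.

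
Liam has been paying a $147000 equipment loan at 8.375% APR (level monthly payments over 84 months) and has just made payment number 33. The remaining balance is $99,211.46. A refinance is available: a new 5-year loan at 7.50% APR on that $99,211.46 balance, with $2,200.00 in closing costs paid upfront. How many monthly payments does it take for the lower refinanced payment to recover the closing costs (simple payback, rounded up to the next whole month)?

Current payment = 147,000 × 8.375%/12 / (1 − (1+0.0069792)^−84) = $2,318.73.
Refinanced payment = 99,211.46 × 0.0062500 / (1 − (1+0.0062500)^−60) = $1,987.99.
Monthly savings = $2,318.73 − $1,987.99 = $330.74.
Break-even = $2,200.00 / $330.74 = 6.65 → 7 months.

7 months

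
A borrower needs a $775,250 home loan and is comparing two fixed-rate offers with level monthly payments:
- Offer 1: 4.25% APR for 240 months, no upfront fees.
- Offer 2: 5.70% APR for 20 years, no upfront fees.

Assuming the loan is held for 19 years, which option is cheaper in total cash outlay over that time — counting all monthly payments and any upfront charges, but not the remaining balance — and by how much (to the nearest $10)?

Offer 1: at 4.25% the monthly rate is 0.0035417, so the payment is 775,250 × 0.0035417 / (1 − 1.0035417^−240) = $4,800.62.
Offer 2: monthly rate = 5.7%/12 = 0.0047500; payment = 775,250 × 0.0047500 / (1 − (1+0.0047500)^−240) = $5,420.80.
Over 228 months: Offer 1 costs 228 × $4,800.62 = $1,094,541.36; Offer 2 costs 228 × $5,420.80 = $1,235,942.40.
Offer 1 is cheaper by $1,235,942.40 − $1,094,541.36 = $141,401.04.

Offer 1 by $141,400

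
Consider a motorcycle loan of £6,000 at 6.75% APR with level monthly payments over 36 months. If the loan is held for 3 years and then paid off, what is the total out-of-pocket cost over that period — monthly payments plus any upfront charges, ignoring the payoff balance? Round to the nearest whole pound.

£6,645

Monthly rate = 6.75%/12 = 0.0056250; payment = 6,000 × 0.0056250 / (1 − (1+0.0056250)^−36) = £184.58.
Total outlay = 36 × £184.58 = £6,644.88.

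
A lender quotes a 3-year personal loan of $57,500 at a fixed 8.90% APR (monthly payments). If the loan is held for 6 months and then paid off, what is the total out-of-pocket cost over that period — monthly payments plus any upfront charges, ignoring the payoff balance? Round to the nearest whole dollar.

At 8.90% the monthly rate is 0.0074167, so the payment is 57,500 × 0.0074167 / (1 − 1.0074167^−36) = $1,825.81.
Total outlay = 6 × $1,825.81 = $10,954.86.

$10,955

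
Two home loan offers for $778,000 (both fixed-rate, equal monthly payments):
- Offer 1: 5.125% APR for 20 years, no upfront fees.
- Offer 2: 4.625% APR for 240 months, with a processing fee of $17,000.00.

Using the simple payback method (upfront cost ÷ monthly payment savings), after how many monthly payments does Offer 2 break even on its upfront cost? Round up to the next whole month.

Offer 1: at 5.125% the monthly rate is 0.0042708, so the payment is 778,000 × 0.0042708 / (1 − 1.0042708^−240) = $5,188.33.
Offer 2: monthly rate = 4.625%/12 = 0.0038542; payment = 778,000 × 0.0038542 / (1 − (1+0.0038542)^−240) = $4,974.66.
Monthly savings = $5,188.33 − $4,974.66 = $213.67.
Break-even = $17,000.00 / $213.67 = 79.56 → 80 months.

80 months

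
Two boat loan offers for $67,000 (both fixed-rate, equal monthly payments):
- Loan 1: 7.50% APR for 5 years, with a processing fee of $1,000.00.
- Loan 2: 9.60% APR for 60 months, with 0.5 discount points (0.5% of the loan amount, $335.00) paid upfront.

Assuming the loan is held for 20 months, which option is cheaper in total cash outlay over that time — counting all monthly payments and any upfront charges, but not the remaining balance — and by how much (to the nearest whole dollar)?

Loan 1: monthly rate = 7.5%/12 = 0.0062500; payment = 67,000 × 0.0062500 / (1 − (1+0.0062500)^−60) = $1,342.54.
Loan 2: monthly rate = 9.6%/12 = 0.0080000; payment = 67,000 × 0.0080000 / (1 − (1+0.0080000)^−60) = $1,410.40.
Over 20 months: Loan 1 costs 20 × $1,342.54 + $1,000.00 = $27,850.80; Loan 2 costs 20 × $1,410.40 + $335.00 = $28,543.00.
Loan 1 is cheaper by $28,543.00 − $27,850.80 = $692.20.

Loan 1 by $692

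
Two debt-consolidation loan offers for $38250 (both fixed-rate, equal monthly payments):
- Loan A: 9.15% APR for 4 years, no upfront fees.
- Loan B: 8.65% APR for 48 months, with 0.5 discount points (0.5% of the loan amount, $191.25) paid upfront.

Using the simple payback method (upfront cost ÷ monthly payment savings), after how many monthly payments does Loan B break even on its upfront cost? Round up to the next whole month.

Loan A: monthly rate = 9.15%/12 = 0.0076250; payment = 38,250 × 0.0076250 / (1 − (1+0.0076250)^−48) = $954.58.
Loan B: at 8.65% the monthly rate is 0.0072083, so the payment is 38,250 × 0.0072083 / (1 − 1.0072083^−48) = $945.51.
Monthly savings = $954.58 − $945.51 = $9.07.
Break-even = $191.25 / $9.07 = 21.09 → 22 months.

22 months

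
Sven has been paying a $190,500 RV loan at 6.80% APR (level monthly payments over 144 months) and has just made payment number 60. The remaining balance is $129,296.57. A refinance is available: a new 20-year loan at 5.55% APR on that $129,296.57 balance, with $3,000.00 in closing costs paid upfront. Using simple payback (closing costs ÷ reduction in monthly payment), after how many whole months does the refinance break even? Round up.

3 months

Current payment = 190,500 × 6.8%/12 / (1 − (1+0.0056667)^−144) = $1,938.81.
Refinanced payment = 129,296.57 × 0.0046250 / (1 − (1+0.0046250)^−240) = $893.07.
Monthly savings = $1,938.81 − $893.07 = $1,045.74.
Break-even = $3,000.00 / $1,045.74 = 2.87 → 3 months.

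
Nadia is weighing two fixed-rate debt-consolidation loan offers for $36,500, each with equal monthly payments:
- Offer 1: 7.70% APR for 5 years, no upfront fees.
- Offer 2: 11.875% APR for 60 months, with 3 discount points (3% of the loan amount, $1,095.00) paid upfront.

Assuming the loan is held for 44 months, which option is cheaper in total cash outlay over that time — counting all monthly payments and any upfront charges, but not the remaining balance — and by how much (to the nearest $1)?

Offer 1: monthly rate = 7.7%/12 = 0.0064167; payment = 36,500 × 0.0064167 / (1 − (1+0.0064167)^−60) = $734.86.
Offer 2: at 11.875% the monthly rate is 0.0098958, so the payment is 36,500 × 0.0098958 / (1 − 1.0098958^−60) = $809.62.
Over 44 months: Offer 1 costs 44 × $734.86 = $32,333.84; Offer 2 costs 44 × $809.62 + $1,095.00 = $36,718.28.
Offer 1 is cheaper by $36,718.28 − $32,333.84 = $4,384.44.

Offer 1 by $4,384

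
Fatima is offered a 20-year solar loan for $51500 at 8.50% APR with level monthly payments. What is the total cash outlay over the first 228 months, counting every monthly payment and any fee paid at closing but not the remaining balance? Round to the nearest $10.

At 8.50% the monthly rate is 0.0070833, so the payment is 51,500 × 0.0070833 / (1 − 1.0070833^−240) = $446.93.
Total outlay = 228 × $446.93 = $101,900.04.

$101,900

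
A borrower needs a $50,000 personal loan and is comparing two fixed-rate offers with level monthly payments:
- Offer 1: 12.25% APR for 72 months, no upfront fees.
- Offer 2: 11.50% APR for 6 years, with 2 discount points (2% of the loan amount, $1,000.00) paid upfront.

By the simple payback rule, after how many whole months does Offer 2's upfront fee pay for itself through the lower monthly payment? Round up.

52 months

Offer 1: at 12.25% the monthly rate is 0.0102083, so the payment is 50,000 × 0.0102083 / (1 − 1.0102083^−72) = $984.02.
Offer 2: monthly rate = 11.5%/12 = 0.0095833; payment = 50,000 × 0.0095833 / (1 − (1+0.0095833)^−72) = $964.56.
Monthly savings = $984.02 − $964.56 = $19.46.
Break-even = $1,000.00 / $19.46 = 51.39 → 52 months.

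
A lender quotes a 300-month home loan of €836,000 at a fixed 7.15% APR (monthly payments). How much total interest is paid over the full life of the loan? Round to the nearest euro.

At 7.15% the monthly rate is 0.0059583, so the payment is 836,000 × 0.0059583 / (1 − 1.0059583^−300) = €5,988.91.
Total paid = 300 × €5,988.91 = €1,796,673.00; interest = €1,796,673.00 − €836,000 = €960,673.00.

€960,673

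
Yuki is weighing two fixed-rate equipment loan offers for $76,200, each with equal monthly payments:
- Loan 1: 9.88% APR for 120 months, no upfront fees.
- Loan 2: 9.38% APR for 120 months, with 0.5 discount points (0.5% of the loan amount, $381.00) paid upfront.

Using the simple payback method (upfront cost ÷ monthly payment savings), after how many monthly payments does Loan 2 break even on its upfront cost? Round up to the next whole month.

19 months

Loan 1: monthly rate = 9.88%/12 = 0.0082333; payment = 76,200 × 0.0082333 / (1 − (1+0.0082333)^−120) = $1,001.93.
Loan 2: at 9.38% the monthly rate is 0.0078167, so the payment is 76,200 × 0.0078167 / (1 − 1.0078167^−120) = $981.01.
Monthly savings = $1,001.93 − $981.01 = $20.92.
Break-even = $381.00 / $20.92 = 18.21 → 19 months.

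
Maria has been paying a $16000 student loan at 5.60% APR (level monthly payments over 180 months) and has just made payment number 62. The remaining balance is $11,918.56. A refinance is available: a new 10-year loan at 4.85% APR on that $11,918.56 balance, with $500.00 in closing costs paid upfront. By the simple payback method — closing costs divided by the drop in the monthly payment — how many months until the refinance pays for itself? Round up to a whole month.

Current payment = 16,000 × 5.6%/12 / (1 − (1+0.0046667)^−180) = $131.58.
Refinanced payment = 11,918.56 × 0.0040417 / (1 − (1+0.0040417)^−120) = $125.54.
Monthly savings = $131.58 − $125.54 = $6.04.
Break-even = $500.00 / $6.04 = 82.78 → 83 months.

83 months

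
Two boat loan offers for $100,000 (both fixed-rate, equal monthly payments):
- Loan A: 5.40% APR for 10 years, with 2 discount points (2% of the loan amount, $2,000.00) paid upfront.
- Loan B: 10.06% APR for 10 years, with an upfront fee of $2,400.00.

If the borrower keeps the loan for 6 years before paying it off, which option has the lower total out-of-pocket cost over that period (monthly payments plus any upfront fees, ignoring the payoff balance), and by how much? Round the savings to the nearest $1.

Loan A by $18,005

Loan A: monthly rate = 5.4%/12 = 0.0045000; payment = 100,000 × 0.0045000 / (1 − (1+0.0045000)^−120) = $1,080.31.
Loan B: monthly rate = 10.06%/12 = 0.0083833; payment = 100,000 × 0.0083833 / (1 − (1+0.0083833)^−120) = $1,324.83.
Over 72 months: Loan A costs 72 × $1,080.31 + $2,000.00 = $79,782.32; Loan B costs 72 × $1,324.83 + $2,400.00 = $97,787.76.
Loan A is cheaper by $97,787.76 − $79,782.32 = $18,005.44.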